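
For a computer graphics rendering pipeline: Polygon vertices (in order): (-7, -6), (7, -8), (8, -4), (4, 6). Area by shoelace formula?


Shoelace sum: ((-7)*(-8) - 7*(-6)) + (7*(-4) - 8*(-8)) + (8*6 - 4*(-4)) + (4*(-6) - (-7)*6)
= 216
Area = |216|/2 = 108

108


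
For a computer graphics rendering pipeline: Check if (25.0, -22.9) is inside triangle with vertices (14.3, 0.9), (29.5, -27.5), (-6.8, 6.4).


Cross products: AB x AP = -57.88, BC x BP = -14.43, CA x CP = -443.33
All same sign? yes

Yes, inside


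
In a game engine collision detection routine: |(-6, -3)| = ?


|u| = sqrt((-6)^2 + (-3)^2) = sqrt(45) = 6.7082

6.7082


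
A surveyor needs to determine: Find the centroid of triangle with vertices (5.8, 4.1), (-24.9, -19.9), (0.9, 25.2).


Centroid = ((x_A+x_B+x_C)/3, (y_A+y_B+y_C)/3)
= ((5.8+(-24.9)+0.9)/3, (4.1+(-19.9)+25.2)/3)
= (-6.0667, 3.1333)

(-6.0667, 3.1333)


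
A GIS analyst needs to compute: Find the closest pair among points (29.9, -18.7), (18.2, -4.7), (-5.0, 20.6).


d(P0,P1) = 18.2453, d(P0,P2) = 52.5595, d(P1,P2) = 34.3268
Closest: P0 and P1

Closest pair: (29.9, -18.7) and (18.2, -4.7), distance = 18.2453


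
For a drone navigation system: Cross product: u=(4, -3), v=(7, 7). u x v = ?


u x v = u_x*v_y - u_y*v_x = 4*7 - (-3)*7
= 28 - (-21) = 49

49


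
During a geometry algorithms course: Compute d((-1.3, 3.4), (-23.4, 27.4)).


dx=-22.1, dy=24
d^2 = (-22.1)^2 + 24^2 = 1064.41
d = sqrt(1064.41) = 32.6253

32.6253


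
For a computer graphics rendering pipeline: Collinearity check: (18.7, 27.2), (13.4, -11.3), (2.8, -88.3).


Cross product: (13.4-18.7)*((-88.3)-27.2) - ((-11.3)-27.2)*(2.8-18.7)
= 0

Yes, collinear


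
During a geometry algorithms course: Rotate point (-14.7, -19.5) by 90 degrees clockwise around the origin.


90° CW: (x,y) -> (y, -x)
(-14.7,-19.5) -> (-19.5, 14.7)

(-19.5, 14.7)


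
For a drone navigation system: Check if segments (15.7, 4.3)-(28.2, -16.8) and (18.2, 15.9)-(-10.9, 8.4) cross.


Cross products: d1=318.81, d2=1026.57, d3=197.75, d4=-510.01
d1*d2 < 0 and d3*d4 < 0? no

No, they don't intersect


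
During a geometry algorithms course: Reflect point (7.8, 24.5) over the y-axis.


Reflection over y-axis: (x,y) -> (-x,y)
(7.8, 24.5) -> (-7.8, 24.5)

(-7.8, 24.5)


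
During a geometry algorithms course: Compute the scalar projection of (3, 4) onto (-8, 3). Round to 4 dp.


u.v = -12, |v| = sqrt(73) = 8.544
Scalar projection = u.v / |v| = -12 / sqrt(73) = -1.4045

-1.4045


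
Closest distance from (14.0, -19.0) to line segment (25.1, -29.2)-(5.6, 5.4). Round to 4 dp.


Project P onto AB: t = 0.361 (clamped to [0,1])
Closest point on segment: (18.0614, -16.711)
Distance: 4.662

4.662


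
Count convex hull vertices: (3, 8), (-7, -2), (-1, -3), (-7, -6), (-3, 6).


Convex hull vertices (CCW): (-7, -6), (-1, -3), (3, 8), (-3, 6), (-7, -2)
Count = 5

5


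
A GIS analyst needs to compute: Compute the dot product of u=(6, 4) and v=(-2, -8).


u . v = u_x*v_x + u_y*v_y = 6*(-2) + 4*(-8)
= (-12) + (-32) = -44

-44


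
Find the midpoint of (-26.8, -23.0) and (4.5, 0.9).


M = (((-26.8)+4.5)/2, ((-23)+0.9)/2)
= (-11.15, -11.05)

(-11.15, -11.05)


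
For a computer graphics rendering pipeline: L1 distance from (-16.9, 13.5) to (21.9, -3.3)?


|(-16.9)-21.9| + |13.5-(-3.3)| = 38.8 + 16.8 = 55.6

55.6


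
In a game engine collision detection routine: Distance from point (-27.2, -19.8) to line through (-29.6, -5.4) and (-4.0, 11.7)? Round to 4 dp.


|cross product| = 409.68
|line direction| = sqrt(947.77) = 30.7859
Distance = 409.68/sqrt(947.77) = 13.3074

13.3074


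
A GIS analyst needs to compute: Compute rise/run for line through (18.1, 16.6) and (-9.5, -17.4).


slope = (y2-y1)/(x2-x1) = ((-17.4)-16.6)/((-9.5)-18.1) = (-34)/(-27.6) = 1.2319

1.2319


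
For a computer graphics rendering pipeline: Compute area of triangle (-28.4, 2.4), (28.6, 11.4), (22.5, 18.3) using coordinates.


Area = |x_A(y_B-y_C) + x_B(y_C-y_A) + x_C(y_A-y_B)|/2
= |195.96 + 454.74 + (-202.5)|/2
= 448.2/2 = 224.1

224.1


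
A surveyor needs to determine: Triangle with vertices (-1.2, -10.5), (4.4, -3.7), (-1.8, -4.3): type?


Side lengths squared: AB^2=77.6, BC^2=38.8, CA^2=38.8
Sorted: [38.8, 38.8, 77.6]
By sides: Isosceles, By angles: Right

Isosceles, Right


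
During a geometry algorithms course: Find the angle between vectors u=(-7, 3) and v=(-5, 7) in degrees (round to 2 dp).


u.v = 56, |u| = sqrt(58) = 7.6158, |v| = sqrt(74) = 8.6023
cos(theta) = u.v/(|u||v|) = 56/sqrt(4292) = 0.854788
theta = acos(0.854788) = 31.26 degrees

31.26 degrees


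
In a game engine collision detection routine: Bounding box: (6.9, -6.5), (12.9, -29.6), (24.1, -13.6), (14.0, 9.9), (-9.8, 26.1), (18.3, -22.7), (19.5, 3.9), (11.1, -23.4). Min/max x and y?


x range: [-9.8, 24.1]
y range: [-29.6, 26.1]
Bounding box: (-9.8,-29.6) to (24.1,26.1)

(-9.8,-29.6) to (24.1,26.1)


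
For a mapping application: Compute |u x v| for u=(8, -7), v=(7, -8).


|u x v| = |8*(-8) - (-7)*7|
= |(-64) - (-49)| = 15

15


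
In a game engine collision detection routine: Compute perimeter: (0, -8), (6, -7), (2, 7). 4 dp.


Sides: (0, -8)->(6, -7): sqrt(37) = 6.082763, (6, -7)->(2, 7): sqrt(212) = 14.56022, (2, 7)->(0, -8): sqrt(229) = 15.132746
Sum = 35.775729
Perimeter = 35.7757

35.7757


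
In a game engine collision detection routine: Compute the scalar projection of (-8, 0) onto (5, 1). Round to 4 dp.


u.v = -40, |v| = sqrt(26) = 5.099
Scalar projection = u.v / |v| = -40 / sqrt(26) = -7.8446

-7.8446


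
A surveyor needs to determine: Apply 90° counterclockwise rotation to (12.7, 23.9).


90° CCW: (x,y) -> (-y, x)
(12.7,23.9) -> (-23.9, 12.7)

(-23.9, 12.7)


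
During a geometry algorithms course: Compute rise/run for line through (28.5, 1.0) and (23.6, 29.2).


slope = (y2-y1)/(x2-x1) = (29.2-1)/(23.6-28.5) = 28.2/(-4.9) = -5.7551

-5.7551


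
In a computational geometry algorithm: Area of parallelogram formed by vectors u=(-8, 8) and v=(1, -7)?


|u x v| = |(-8)*(-7) - 8*1|
= |56 - 8| = 48

48


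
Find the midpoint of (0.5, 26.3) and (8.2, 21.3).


M = ((0.5+8.2)/2, (26.3+21.3)/2)
= (4.35, 23.8)

(4.35, 23.8)


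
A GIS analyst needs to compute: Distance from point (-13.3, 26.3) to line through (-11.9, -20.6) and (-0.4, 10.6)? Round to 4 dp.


|cross product| = 583.03
|line direction| = sqrt(1105.69) = 33.2519
Distance = 583.03/sqrt(1105.69) = 17.5337

17.5337


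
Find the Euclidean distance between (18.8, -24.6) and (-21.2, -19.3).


dx=-40, dy=5.3
d^2 = (-40)^2 + 5.3^2 = 1628.09
d = sqrt(1628.09) = 40.3496

40.3496


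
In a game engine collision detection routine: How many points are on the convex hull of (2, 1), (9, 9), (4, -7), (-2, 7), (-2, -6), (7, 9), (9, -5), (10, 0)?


Convex hull vertices (CCW): (-2, -6), (4, -7), (9, -5), (10, 0), (9, 9), (7, 9), (-2, 7)
Count = 7

7


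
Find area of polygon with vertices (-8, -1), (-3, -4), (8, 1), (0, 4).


Shoelace sum: ((-8)*(-4) - (-3)*(-1)) + ((-3)*1 - 8*(-4)) + (8*4 - 0*1) + (0*(-1) - (-8)*4)
= 122
Area = |122|/2 = 61

61


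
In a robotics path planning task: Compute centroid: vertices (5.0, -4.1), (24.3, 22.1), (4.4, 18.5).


Centroid = ((x_A+x_B+x_C)/3, (y_A+y_B+y_C)/3)
= ((5+24.3+4.4)/3, ((-4.1)+22.1+18.5)/3)
= (11.2333, 12.1667)

(11.2333, 12.1667)


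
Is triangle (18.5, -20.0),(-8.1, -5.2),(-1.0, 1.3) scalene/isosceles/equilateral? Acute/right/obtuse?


Side lengths squared: AB^2=926.6, BC^2=92.66, CA^2=833.94
Sorted: [92.66, 833.94, 926.6]
By sides: Scalene, By angles: Right

Scalene, Right


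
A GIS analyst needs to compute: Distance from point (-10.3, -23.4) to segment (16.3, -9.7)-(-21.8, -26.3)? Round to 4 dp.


Project P onto AB: t = 0.7184 (clamped to [0,1])
Closest point on segment: (-11.0728, -21.6262)
Distance: 1.9348

1.9348


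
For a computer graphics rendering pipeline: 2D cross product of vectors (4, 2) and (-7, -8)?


u x v = u_x*v_y - u_y*v_x = 4*(-8) - 2*(-7)
= (-32) - (-14) = -18

-18


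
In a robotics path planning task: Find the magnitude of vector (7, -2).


|u| = sqrt(7^2 + (-2)^2) = sqrt(53) = 7.2801

7.2801


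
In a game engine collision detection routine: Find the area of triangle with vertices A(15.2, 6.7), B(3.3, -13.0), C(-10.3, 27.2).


Area = |x_A(y_B-y_C) + x_B(y_C-y_A) + x_C(y_A-y_B)|/2
= |(-611.04) + 67.65 + (-202.91)|/2
= 746.3/2 = 373.15

373.15


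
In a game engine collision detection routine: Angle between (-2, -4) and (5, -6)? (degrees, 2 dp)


u.v = 14, |u| = sqrt(20) = 4.4721, |v| = sqrt(61) = 7.8102
cos(theta) = u.v/(|u||v|) = 14/sqrt(1220) = 0.400819
theta = acos(0.400819) = 66.37 degrees

66.37 degrees


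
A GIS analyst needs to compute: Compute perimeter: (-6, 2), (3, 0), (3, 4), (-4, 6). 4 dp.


Sides: (-6, 2)->(3, 0): sqrt(85) = 9.219544, (3, 0)->(3, 4): sqrt(16) = 4, (3, 4)->(-4, 6): sqrt(53) = 7.28011, (-4, 6)->(-6, 2): sqrt(20) = 4.472136
Sum = 24.97179
Perimeter = 24.9718

24.9718


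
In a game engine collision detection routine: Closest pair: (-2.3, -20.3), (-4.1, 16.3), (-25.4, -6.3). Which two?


d(P0,P1) = 36.6442, d(P0,P2) = 27.0113, d(P1,P2) = 31.0556
Closest: P0 and P2

Closest pair: (-2.3, -20.3) and (-25.4, -6.3), distance = 27.0113


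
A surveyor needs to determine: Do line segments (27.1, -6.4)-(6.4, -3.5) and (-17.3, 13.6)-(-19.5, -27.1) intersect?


Cross products: d1=1851.08, d2=1002.21, d3=-285.24, d4=563.63
d1*d2 < 0 and d3*d4 < 0? no

No, they don't intersect


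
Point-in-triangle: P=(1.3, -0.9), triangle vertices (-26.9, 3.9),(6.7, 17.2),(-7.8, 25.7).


Cross products: AB x AP = -536.34, BC x BP = 308.35, CA x CP = 706.44
All same sign? no

No, outside


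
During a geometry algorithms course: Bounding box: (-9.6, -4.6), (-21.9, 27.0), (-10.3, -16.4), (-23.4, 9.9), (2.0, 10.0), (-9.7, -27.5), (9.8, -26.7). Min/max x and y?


x range: [-23.4, 9.8]
y range: [-27.5, 27]
Bounding box: (-23.4,-27.5) to (9.8,27)

(-23.4,-27.5) to (9.8,27)


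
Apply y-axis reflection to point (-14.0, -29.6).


Reflection over y-axis: (x,y) -> (-x,y)
(-14, -29.6) -> (14, -29.6)

(14, -29.6)


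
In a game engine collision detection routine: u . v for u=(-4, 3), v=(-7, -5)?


u . v = u_x*v_x + u_y*v_y = (-4)*(-7) + 3*(-5)
= 28 + (-15) = 13

13


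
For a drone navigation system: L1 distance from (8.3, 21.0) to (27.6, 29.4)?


|8.3-27.6| + |21-29.4| = 19.3 + 8.4 = 27.7

27.7


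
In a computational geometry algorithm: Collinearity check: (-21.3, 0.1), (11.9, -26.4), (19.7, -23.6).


Cross product: (11.9-(-21.3))*((-23.6)-0.1) - ((-26.4)-0.1)*(19.7-(-21.3))
= 299.66

No, not collinear


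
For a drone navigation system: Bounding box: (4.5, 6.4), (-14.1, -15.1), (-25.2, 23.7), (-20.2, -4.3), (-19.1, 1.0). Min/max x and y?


x range: [-25.2, 4.5]
y range: [-15.1, 23.7]
Bounding box: (-25.2,-15.1) to (4.5,23.7)

(-25.2,-15.1) to (4.5,23.7)


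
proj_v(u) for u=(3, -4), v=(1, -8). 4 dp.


u.v = 35, |v| = sqrt(65) = 8.0623
Scalar projection = u.v / |v| = 35 / sqrt(65) = 4.3412

4.3412


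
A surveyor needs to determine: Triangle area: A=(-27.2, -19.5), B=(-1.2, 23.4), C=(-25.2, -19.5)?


Area = |x_A(y_B-y_C) + x_B(y_C-y_A) + x_C(y_A-y_B)|/2
= |(-1166.88) + 0 + 1081.08|/2
= 85.8/2 = 42.9

42.9


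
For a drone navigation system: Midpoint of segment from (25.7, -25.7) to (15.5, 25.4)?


M = ((25.7+15.5)/2, ((-25.7)+25.4)/2)
= (20.6, -0.15)

(20.6, -0.15)


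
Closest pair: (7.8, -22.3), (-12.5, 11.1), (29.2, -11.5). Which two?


d(P0,P1) = 39.0852, d(P0,P2) = 23.9708, d(P1,P2) = 47.4305
Closest: P0 and P2

Closest pair: (7.8, -22.3) and (29.2, -11.5), distance = 23.9708


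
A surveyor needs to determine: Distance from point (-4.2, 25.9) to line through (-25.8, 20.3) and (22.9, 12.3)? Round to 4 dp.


|cross product| = 445.52
|line direction| = sqrt(2435.69) = 49.3527
Distance = 445.52/sqrt(2435.69) = 9.0273

9.0273


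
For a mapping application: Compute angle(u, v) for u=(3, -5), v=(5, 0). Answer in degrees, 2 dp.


u.v = 15, |u| = sqrt(34) = 5.831, |v| = sqrt(25) = 5
cos(theta) = u.v/(|u||v|) = 15/sqrt(850) = 0.514496
theta = acos(0.514496) = 59.04 degrees

59.04 degrees


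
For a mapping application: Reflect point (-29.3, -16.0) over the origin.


Reflection over origin: (x,y) -> (-x,-y)
(-29.3, -16) -> (29.3, 16)

(29.3, 16)


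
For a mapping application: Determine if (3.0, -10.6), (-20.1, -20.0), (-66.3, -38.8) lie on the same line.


Cross product: ((-20.1)-3)*((-38.8)-(-10.6)) - ((-20)-(-10.6))*((-66.3)-3)
= 0

Yes, collinear


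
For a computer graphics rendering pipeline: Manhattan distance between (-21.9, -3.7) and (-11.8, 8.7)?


|(-21.9)-(-11.8)| + |(-3.7)-8.7| = 10.1 + 12.4 = 22.5

22.5


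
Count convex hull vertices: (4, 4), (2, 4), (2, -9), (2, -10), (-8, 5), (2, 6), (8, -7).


Convex hull vertices (CCW): (-8, 5), (2, -10), (8, -7), (4, 4), (2, 6)
Count = 5

5


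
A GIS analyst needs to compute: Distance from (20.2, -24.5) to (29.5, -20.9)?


dx=9.3, dy=3.6
d^2 = 9.3^2 + 3.6^2 = 99.45
d = sqrt(99.45) = 9.9725

9.9725


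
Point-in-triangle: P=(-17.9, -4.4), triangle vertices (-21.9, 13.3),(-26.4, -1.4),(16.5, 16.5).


Cross products: AB x AP = 138.45, BC x BP = -280.85, CA x CP = 692.48
All same sign? no

No, outside


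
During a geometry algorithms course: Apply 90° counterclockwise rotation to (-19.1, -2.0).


90° CCW: (x,y) -> (-y, x)
(-19.1,-2) -> (2, -19.1)

(2, -19.1)


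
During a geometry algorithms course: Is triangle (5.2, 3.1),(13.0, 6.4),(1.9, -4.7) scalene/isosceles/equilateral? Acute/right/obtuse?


Side lengths squared: AB^2=71.73, BC^2=246.42, CA^2=71.73
Sorted: [71.73, 71.73, 246.42]
By sides: Isosceles, By angles: Obtuse

Isosceles, Obtuse


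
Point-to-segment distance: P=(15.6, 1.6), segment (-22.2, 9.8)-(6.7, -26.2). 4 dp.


Project P onto AB: t = 0.6511 (clamped to [0,1])
Closest point on segment: (-3.3834, -13.6394)
Distance: 24.3435

24.3435


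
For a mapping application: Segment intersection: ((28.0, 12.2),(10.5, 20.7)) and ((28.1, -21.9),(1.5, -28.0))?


Cross products: d1=-907.67, d2=-1240.52, d3=595.9, d4=928.75
d1*d2 < 0 and d3*d4 < 0? no

No, they don't intersect


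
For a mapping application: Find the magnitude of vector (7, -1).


|u| = sqrt(7^2 + (-1)^2) = sqrt(50) = 7.0711

7.0711


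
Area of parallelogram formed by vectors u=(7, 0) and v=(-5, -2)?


|u x v| = |7*(-2) - 0*(-5)|
= |(-14) - 0| = 14

14


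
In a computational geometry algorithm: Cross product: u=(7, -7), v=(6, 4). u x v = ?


u x v = u_x*v_y - u_y*v_x = 7*4 - (-7)*6
= 28 - (-42) = 70

70


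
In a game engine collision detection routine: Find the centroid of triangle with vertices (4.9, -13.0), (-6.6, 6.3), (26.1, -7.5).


Centroid = ((x_A+x_B+x_C)/3, (y_A+y_B+y_C)/3)
= ((4.9+(-6.6)+26.1)/3, ((-13)+6.3+(-7.5))/3)
= (8.1333, -4.7333)

(8.1333, -4.7333)


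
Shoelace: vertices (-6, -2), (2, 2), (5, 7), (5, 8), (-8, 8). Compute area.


Shoelace sum: ((-6)*2 - 2*(-2)) + (2*7 - 5*2) + (5*8 - 5*7) + (5*8 - (-8)*8) + ((-8)*(-2) - (-6)*8)
= 169
Area = |169|/2 = 84.5

84.5


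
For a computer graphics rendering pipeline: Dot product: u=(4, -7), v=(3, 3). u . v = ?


u . v = u_x*v_x + u_y*v_y = 4*3 + (-7)*3
= 12 + (-21) = -9

-9


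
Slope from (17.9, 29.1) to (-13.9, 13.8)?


slope = (y2-y1)/(x2-x1) = (13.8-29.1)/((-13.9)-17.9) = (-15.3)/(-31.8) = 0.4811

0.4811


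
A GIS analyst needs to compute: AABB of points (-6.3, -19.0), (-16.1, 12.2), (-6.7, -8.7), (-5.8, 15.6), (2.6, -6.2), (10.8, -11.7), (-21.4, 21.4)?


x range: [-21.4, 10.8]
y range: [-19, 21.4]
Bounding box: (-21.4,-19) to (10.8,21.4)

(-21.4,-19) to (10.8,21.4)


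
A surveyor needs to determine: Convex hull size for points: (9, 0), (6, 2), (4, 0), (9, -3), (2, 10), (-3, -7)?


Convex hull vertices (CCW): (-3, -7), (9, -3), (9, 0), (2, 10)
Count = 4

4


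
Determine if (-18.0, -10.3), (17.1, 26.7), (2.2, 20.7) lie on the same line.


Cross product: (17.1-(-18))*(20.7-(-10.3)) - (26.7-(-10.3))*(2.2-(-18))
= 340.7

No, not collinear


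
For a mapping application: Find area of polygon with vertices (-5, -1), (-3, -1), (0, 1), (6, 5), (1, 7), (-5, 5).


Shoelace sum: ((-5)*(-1) - (-3)*(-1)) + ((-3)*1 - 0*(-1)) + (0*5 - 6*1) + (6*7 - 1*5) + (1*5 - (-5)*7) + ((-5)*(-1) - (-5)*5)
= 100
Area = |100|/2 = 50

50


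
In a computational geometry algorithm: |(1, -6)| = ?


|u| = sqrt(1^2 + (-6)^2) = sqrt(37) = 6.0828

6.0828


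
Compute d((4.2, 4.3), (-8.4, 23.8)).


dx=-12.6, dy=19.5
d^2 = (-12.6)^2 + 19.5^2 = 539.01
d = sqrt(539.01) = 23.2166

23.2166


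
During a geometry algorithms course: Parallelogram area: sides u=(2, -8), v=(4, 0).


|u x v| = |2*0 - (-8)*4|
= |0 - (-32)| = 32

32


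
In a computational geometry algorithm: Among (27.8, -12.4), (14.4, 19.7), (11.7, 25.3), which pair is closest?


d(P0,P1) = 34.7846, d(P0,P2) = 40.9939, d(P1,P2) = 6.2169
Closest: P1 and P2

Closest pair: (14.4, 19.7) and (11.7, 25.3), distance = 6.2169


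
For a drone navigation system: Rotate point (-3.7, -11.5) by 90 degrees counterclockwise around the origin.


90° CCW: (x,y) -> (-y, x)
(-3.7,-11.5) -> (11.5, -3.7)

(11.5, -3.7)


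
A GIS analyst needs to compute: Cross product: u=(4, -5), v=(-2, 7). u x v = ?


u x v = u_x*v_y - u_y*v_x = 4*7 - (-5)*(-2)
= 28 - 10 = 18

18


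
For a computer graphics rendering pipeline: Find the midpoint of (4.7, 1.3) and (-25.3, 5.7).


M = ((4.7+(-25.3))/2, (1.3+5.7)/2)
= (-10.3, 3.5)

(-10.3, 3.5)


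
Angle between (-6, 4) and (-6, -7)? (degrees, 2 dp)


u.v = 8, |u| = sqrt(52) = 7.2111, |v| = sqrt(85) = 9.2195
cos(theta) = u.v/(|u||v|) = 8/sqrt(4420) = 0.120331
theta = acos(0.120331) = 83.09 degrees

83.09 degrees


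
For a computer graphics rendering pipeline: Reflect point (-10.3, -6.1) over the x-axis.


Reflection over x-axis: (x,y) -> (x,-y)
(-10.3, -6.1) -> (-10.3, 6.1)

(-10.3, 6.1)


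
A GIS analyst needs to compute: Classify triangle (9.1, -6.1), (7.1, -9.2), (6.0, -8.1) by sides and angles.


Side lengths squared: AB^2=13.61, BC^2=2.42, CA^2=13.61
Sorted: [2.42, 13.61, 13.61]
By sides: Isosceles, By angles: Acute

Isosceles, Acute


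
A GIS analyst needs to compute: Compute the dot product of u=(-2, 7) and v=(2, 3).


u . v = u_x*v_x + u_y*v_y = (-2)*2 + 7*3
= (-4) + 21 = 17

17


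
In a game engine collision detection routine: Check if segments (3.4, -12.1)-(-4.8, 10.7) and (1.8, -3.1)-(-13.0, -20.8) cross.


Cross products: d1=161.52, d2=-321.06, d3=-37.32, d4=445.26
d1*d2 < 0 and d3*d4 < 0? yes

Yes, they intersect


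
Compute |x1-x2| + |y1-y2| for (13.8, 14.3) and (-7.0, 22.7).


|13.8-(-7)| + |14.3-22.7| = 20.8 + 8.4 = 29.2

29.2


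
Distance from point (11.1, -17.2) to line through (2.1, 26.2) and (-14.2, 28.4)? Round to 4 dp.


|cross product| = 687.62
|line direction| = sqrt(270.53) = 16.4478
Distance = 687.62/sqrt(270.53) = 41.8062

41.8062


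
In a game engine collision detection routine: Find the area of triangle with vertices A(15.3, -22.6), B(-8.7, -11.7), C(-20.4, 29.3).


Area = |x_A(y_B-y_C) + x_B(y_C-y_A) + x_C(y_A-y_B)|/2
= |(-627.3) + (-451.53) + 222.36|/2
= 856.47/2 = 428.235

428.235


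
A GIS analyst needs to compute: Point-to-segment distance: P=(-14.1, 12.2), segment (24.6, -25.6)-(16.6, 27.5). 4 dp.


Project P onto AB: t = 0.8034 (clamped to [0,1])
Closest point on segment: (18.1726, 17.0622)
Distance: 32.6368

32.6368


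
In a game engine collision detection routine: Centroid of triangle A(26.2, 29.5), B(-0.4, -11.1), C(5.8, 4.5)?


Centroid = ((x_A+x_B+x_C)/3, (y_A+y_B+y_C)/3)
= ((26.2+(-0.4)+5.8)/3, (29.5+(-11.1)+4.5)/3)
= (10.5333, 7.6333)

(10.5333, 7.6333)


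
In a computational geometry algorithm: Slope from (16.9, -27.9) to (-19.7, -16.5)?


slope = (y2-y1)/(x2-x1) = ((-16.5)-(-27.9))/((-19.7)-16.9) = 11.4/(-36.6) = -0.3115

-0.3115


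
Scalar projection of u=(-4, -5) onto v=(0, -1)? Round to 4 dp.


u.v = 5, |v| = sqrt(1) = 1
Scalar projection = u.v / |v| = 5 / sqrt(1) = 5

5


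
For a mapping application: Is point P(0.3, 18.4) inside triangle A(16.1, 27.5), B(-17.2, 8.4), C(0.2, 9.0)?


Cross products: AB x AP = 1.25, BC x BP = 163.5, CA x CP = 147.61
All same sign? yes

Yes, inside


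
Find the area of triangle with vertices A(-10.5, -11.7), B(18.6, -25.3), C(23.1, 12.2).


Area = |x_A(y_B-y_C) + x_B(y_C-y_A) + x_C(y_A-y_B)|/2
= |393.75 + 444.54 + 314.16|/2
= 1152.45/2 = 576.225

576.225


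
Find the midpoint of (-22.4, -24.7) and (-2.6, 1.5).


M = (((-22.4)+(-2.6))/2, ((-24.7)+1.5)/2)
= (-12.5, -11.6)

(-12.5, -11.6)


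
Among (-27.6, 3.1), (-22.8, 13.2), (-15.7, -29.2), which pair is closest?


d(P0,P1) = 11.1826, d(P0,P2) = 34.4224, d(P1,P2) = 42.9903
Closest: P0 and P1

Closest pair: (-27.6, 3.1) and (-22.8, 13.2), distance = 11.1826


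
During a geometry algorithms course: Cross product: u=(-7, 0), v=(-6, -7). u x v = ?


u x v = u_x*v_y - u_y*v_x = (-7)*(-7) - 0*(-6)
= 49 - 0 = 49

49


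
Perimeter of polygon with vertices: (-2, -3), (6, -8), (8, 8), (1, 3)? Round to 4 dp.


Sides: (-2, -3)->(6, -8): sqrt(89) = 9.433981, (6, -8)->(8, 8): sqrt(260) = 16.124515, (8, 8)->(1, 3): sqrt(74) = 8.602325, (1, 3)->(-2, -3): sqrt(45) = 6.708204
Sum = 40.869025
Perimeter = 40.869

40.869


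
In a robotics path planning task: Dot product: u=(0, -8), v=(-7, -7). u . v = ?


u . v = u_x*v_x + u_y*v_y = 0*(-7) + (-8)*(-7)
= 0 + 56 = 56

56


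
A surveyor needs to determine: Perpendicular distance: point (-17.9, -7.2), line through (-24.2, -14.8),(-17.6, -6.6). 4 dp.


|cross product| = 1.5
|line direction| = sqrt(110.8) = 10.5262
Distance = 1.5/sqrt(110.8) = 0.1425

0.1425


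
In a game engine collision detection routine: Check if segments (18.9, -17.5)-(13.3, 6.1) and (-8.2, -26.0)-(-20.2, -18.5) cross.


Cross products: d1=-305.25, d2=-546.45, d3=687.16, d4=928.36
d1*d2 < 0 and d3*d4 < 0? no

No, they don't intersect


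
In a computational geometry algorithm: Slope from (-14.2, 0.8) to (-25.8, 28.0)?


slope = (y2-y1)/(x2-x1) = (28-0.8)/((-25.8)-(-14.2)) = 27.2/(-11.6) = -2.3448

-2.3448


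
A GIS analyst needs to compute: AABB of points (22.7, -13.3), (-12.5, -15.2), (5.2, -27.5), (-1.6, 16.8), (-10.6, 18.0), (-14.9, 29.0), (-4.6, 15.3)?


x range: [-14.9, 22.7]
y range: [-27.5, 29]
Bounding box: (-14.9,-27.5) to (22.7,29)

(-14.9,-27.5) to (22.7,29)


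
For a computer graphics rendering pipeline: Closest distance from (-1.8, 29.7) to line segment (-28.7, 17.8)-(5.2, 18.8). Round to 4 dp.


Project P onto AB: t = 0.8032 (clamped to [0,1])
Closest point on segment: (-1.4727, 18.6032)
Distance: 11.1017

11.1017


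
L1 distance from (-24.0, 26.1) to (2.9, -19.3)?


|(-24)-2.9| + |26.1-(-19.3)| = 26.9 + 45.4 = 72.3

72.3


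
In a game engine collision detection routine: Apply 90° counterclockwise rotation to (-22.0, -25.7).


90° CCW: (x,y) -> (-y, x)
(-22,-25.7) -> (25.7, -22)

(25.7, -22)


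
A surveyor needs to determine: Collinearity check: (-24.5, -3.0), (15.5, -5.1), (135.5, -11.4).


Cross product: (15.5-(-24.5))*((-11.4)-(-3)) - ((-5.1)-(-3))*(135.5-(-24.5))
= 0

Yes, collinear


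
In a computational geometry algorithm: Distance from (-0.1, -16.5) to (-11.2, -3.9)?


dx=-11.1, dy=12.6
d^2 = (-11.1)^2 + 12.6^2 = 281.97
d = sqrt(281.97) = 16.792

16.792


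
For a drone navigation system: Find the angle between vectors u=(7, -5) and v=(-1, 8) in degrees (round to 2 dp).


u.v = -47, |u| = sqrt(74) = 8.6023, |v| = sqrt(65) = 8.0623
cos(theta) = u.v/(|u||v|) = -47/sqrt(4810) = -0.677681
theta = acos(-0.677681) = 132.66 degrees

132.66 degrees


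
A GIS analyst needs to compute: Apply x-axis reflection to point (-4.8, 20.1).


Reflection over x-axis: (x,y) -> (x,-y)
(-4.8, 20.1) -> (-4.8, -20.1)

(-4.8, -20.1)


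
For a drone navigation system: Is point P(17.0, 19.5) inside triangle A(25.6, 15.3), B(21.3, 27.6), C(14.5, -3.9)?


Cross products: AB x AP = 87.72, BC x BP = -80.37, CA x CP = 211.74
All same sign? no

No, outside


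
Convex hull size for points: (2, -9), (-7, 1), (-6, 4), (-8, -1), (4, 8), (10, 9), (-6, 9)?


Convex hull vertices (CCW): (-8, -1), (2, -9), (10, 9), (-6, 9)
Count = 4

4


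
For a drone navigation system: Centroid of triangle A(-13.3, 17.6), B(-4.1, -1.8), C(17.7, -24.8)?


Centroid = ((x_A+x_B+x_C)/3, (y_A+y_B+y_C)/3)
= (((-13.3)+(-4.1)+17.7)/3, (17.6+(-1.8)+(-24.8))/3)
= (0.1, -3)

(0.1, -3)


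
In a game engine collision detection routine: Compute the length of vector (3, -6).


|u| = sqrt(3^2 + (-6)^2) = sqrt(45) = 6.7082

6.7082


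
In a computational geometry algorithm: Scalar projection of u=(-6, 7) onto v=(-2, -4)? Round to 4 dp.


u.v = -16, |v| = sqrt(20) = 4.4721
Scalar projection = u.v / |v| = -16 / sqrt(20) = -3.5777

-3.5777


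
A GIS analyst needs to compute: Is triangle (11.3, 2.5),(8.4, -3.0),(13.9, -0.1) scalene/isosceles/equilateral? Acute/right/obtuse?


Side lengths squared: AB^2=38.66, BC^2=38.66, CA^2=13.52
Sorted: [13.52, 38.66, 38.66]
By sides: Isosceles, By angles: Acute

Isosceles, Acute


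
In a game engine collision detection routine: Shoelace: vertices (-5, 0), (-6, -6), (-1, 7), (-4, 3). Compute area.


Shoelace sum: ((-5)*(-6) - (-6)*0) + ((-6)*7 - (-1)*(-6)) + ((-1)*3 - (-4)*7) + ((-4)*0 - (-5)*3)
= 22
Area = |22|/2 = 11

11


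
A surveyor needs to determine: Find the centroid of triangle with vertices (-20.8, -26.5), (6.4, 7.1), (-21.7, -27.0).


Centroid = ((x_A+x_B+x_C)/3, (y_A+y_B+y_C)/3)
= (((-20.8)+6.4+(-21.7))/3, ((-26.5)+7.1+(-27))/3)
= (-12.0333, -15.4667)

(-12.0333, -15.4667)


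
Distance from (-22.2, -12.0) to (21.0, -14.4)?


dx=43.2, dy=-2.4
d^2 = 43.2^2 + (-2.4)^2 = 1872
d = sqrt(1872) = 43.2666

43.2666


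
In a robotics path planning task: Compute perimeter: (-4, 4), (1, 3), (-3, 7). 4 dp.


Sides: (-4, 4)->(1, 3): sqrt(26) = 5.09902, (1, 3)->(-3, 7): sqrt(32) = 5.656854, (-3, 7)->(-4, 4): sqrt(10) = 3.162278
Sum = 13.918152
Perimeter = 13.9182

13.9182


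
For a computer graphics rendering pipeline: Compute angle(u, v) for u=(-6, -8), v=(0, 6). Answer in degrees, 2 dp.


u.v = -48, |u| = sqrt(100) = 10, |v| = sqrt(36) = 6
cos(theta) = u.v/(|u||v|) = -48/sqrt(3600) = -0.8
theta = acos(-0.8) = 143.13 degrees

143.13 degrees


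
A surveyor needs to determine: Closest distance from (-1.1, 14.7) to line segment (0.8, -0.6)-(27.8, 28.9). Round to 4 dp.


Project P onto AB: t = 0.2501 (clamped to [0,1])
Closest point on segment: (7.554, 6.7794)
Distance: 11.7315

11.7315


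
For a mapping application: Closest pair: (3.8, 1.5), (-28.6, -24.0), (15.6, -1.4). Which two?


d(P0,P1) = 41.2312, d(P0,P2) = 12.1511, d(P1,P2) = 49.6427
Closest: P0 and P2

Closest pair: (3.8, 1.5) and (15.6, -1.4), distance = 12.1511


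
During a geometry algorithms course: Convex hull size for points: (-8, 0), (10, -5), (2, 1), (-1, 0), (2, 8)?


Convex hull vertices (CCW): (-8, 0), (10, -5), (2, 8)
Count = 3

3


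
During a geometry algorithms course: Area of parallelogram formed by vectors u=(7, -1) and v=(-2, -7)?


|u x v| = |7*(-7) - (-1)*(-2)|
= |(-49) - 2| = 51

51


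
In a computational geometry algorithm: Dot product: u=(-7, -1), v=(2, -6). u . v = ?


u . v = u_x*v_x + u_y*v_y = (-7)*2 + (-1)*(-6)
= (-14) + 6 = -8

-8


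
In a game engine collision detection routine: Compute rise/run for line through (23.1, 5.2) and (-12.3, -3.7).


slope = (y2-y1)/(x2-x1) = ((-3.7)-5.2)/((-12.3)-23.1) = (-8.9)/(-35.4) = 0.2514

0.2514


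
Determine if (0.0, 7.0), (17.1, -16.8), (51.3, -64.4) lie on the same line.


Cross product: (17.1-0)*((-64.4)-7) - ((-16.8)-7)*(51.3-0)
= 0

Yes, collinear


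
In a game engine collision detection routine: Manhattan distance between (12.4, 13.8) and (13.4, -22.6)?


|12.4-13.4| + |13.8-(-22.6)| = 1 + 36.4 = 37.4

37.4


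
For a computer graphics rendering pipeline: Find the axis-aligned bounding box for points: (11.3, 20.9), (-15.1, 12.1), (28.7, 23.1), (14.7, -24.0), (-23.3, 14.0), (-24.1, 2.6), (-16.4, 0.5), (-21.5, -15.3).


x range: [-24.1, 28.7]
y range: [-24, 23.1]
Bounding box: (-24.1,-24) to (28.7,23.1)

(-24.1,-24) to (28.7,23.1)


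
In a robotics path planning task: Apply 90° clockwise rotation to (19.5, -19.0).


90° CW: (x,y) -> (y, -x)
(19.5,-19) -> (-19, -19.5)

(-19, -19.5)


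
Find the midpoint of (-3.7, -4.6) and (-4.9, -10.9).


M = (((-3.7)+(-4.9))/2, ((-4.6)+(-10.9))/2)
= (-4.3, -7.75)

(-4.3, -7.75)


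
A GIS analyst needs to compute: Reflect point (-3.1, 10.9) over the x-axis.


Reflection over x-axis: (x,y) -> (x,-y)
(-3.1, 10.9) -> (-3.1, -10.9)

(-3.1, -10.9)


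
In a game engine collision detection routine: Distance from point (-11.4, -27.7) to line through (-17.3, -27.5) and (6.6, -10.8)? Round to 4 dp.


|cross product| = 103.31
|line direction| = sqrt(850.1) = 29.1565
Distance = 103.31/sqrt(850.1) = 3.5433

3.5433


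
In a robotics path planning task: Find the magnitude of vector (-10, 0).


|u| = sqrt((-10)^2 + 0^2) = sqrt(100) = 10

10


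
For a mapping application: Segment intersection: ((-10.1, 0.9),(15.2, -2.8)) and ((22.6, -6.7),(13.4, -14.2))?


Cross products: d1=-315.17, d2=-91.38, d3=-71.29, d4=-295.08
d1*d2 < 0 and d3*d4 < 0? no

No, they don't intersect


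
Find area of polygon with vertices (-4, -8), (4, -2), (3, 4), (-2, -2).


Shoelace sum: ((-4)*(-2) - 4*(-8)) + (4*4 - 3*(-2)) + (3*(-2) - (-2)*4) + ((-2)*(-8) - (-4)*(-2))
= 72
Area = |72|/2 = 36

36


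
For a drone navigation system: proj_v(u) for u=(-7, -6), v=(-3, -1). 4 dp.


u.v = 27, |v| = sqrt(10) = 3.1623
Scalar projection = u.v / |v| = 27 / sqrt(10) = 8.5381

8.5381


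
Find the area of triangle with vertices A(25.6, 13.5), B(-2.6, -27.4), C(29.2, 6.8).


Area = |x_A(y_B-y_C) + x_B(y_C-y_A) + x_C(y_A-y_B)|/2
= |(-875.52) + 17.42 + 1194.28|/2
= 336.18/2 = 168.09

168.09


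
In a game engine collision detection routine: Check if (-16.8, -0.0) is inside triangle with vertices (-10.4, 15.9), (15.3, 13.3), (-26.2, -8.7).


Cross products: AB x AP = -425.27, BC x BP = -154.25, CA x CP = -93.78
All same sign? yes

Yes, inside


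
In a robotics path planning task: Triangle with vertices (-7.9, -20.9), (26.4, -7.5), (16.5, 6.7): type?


Side lengths squared: AB^2=1356.05, BC^2=299.65, CA^2=1357.12
Sorted: [299.65, 1356.05, 1357.12]
By sides: Scalene, By angles: Acute

Scalene, Acute


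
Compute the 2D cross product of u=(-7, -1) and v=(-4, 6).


u x v = u_x*v_y - u_y*v_x = (-7)*6 - (-1)*(-4)
= (-42) - 4 = -46

-46


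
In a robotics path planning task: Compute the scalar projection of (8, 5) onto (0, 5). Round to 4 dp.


u.v = 25, |v| = sqrt(25) = 5
Scalar projection = u.v / |v| = 25 / sqrt(25) = 5

5


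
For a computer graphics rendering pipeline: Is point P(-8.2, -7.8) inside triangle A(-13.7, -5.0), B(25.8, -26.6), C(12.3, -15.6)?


Cross products: AB x AP = 8.2, BC x BP = 120.2, CA x CP = 14.5
All same sign? yes

Yes, inside


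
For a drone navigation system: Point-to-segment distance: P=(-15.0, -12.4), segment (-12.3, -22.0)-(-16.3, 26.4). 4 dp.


Project P onto AB: t = 0.2016 (clamped to [0,1])
Closest point on segment: (-13.1063, -12.2435)
Distance: 1.9001

1.9001


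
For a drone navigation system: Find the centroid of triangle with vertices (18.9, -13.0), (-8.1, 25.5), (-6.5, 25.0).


Centroid = ((x_A+x_B+x_C)/3, (y_A+y_B+y_C)/3)
= ((18.9+(-8.1)+(-6.5))/3, ((-13)+25.5+25)/3)
= (1.4333, 12.5)

(1.4333, 12.5)


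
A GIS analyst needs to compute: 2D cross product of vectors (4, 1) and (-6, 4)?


u x v = u_x*v_y - u_y*v_x = 4*4 - 1*(-6)
= 16 - (-6) = 22

22


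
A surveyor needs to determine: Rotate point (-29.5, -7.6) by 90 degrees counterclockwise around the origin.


90° CCW: (x,y) -> (-y, x)
(-29.5,-7.6) -> (7.6, -29.5)

(7.6, -29.5)


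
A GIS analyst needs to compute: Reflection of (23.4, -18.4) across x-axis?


Reflection over x-axis: (x,y) -> (x,-y)
(23.4, -18.4) -> (23.4, 18.4)

(23.4, 18.4)


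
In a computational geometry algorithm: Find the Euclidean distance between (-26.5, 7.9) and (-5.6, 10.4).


dx=20.9, dy=2.5
d^2 = 20.9^2 + 2.5^2 = 443.06
d = sqrt(443.06) = 21.049

21.049


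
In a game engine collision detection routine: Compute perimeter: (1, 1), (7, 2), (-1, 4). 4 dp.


Sides: (1, 1)->(7, 2): sqrt(37) = 6.082763, (7, 2)->(-1, 4): sqrt(68) = 8.246211, (-1, 4)->(1, 1): sqrt(13) = 3.605551
Sum = 17.934525
Perimeter = 17.9345

17.9345


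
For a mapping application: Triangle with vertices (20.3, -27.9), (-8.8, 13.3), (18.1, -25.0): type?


Side lengths squared: AB^2=2544.25, BC^2=2190.5, CA^2=13.25
Sorted: [13.25, 2190.5, 2544.25]
By sides: Scalene, By angles: Obtuse

Scalene, Obtuse


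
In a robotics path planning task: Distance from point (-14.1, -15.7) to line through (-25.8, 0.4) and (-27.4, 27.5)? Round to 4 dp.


|cross product| = 291.31
|line direction| = sqrt(736.97) = 27.1472
Distance = 291.31/sqrt(736.97) = 10.7308

10.7308


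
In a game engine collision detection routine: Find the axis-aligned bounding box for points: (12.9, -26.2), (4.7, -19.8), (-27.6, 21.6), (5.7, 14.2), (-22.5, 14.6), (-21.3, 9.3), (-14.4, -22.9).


x range: [-27.6, 12.9]
y range: [-26.2, 21.6]
Bounding box: (-27.6,-26.2) to (12.9,21.6)

(-27.6,-26.2) to (12.9,21.6)


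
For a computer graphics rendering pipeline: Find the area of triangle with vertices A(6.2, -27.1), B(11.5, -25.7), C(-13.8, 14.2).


Area = |x_A(y_B-y_C) + x_B(y_C-y_A) + x_C(y_A-y_B)|/2
= |(-247.38) + 474.95 + 19.32|/2
= 246.89/2 = 123.445

123.445


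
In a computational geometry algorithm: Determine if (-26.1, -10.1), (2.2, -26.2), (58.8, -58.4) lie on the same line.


Cross product: (2.2-(-26.1))*((-58.4)-(-10.1)) - ((-26.2)-(-10.1))*(58.8-(-26.1))
= 0

Yes, collinear


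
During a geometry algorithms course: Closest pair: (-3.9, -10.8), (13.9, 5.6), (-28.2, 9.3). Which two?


d(P0,P1) = 24.2033, d(P0,P2) = 31.5357, d(P1,P2) = 42.2623
Closest: P0 and P1

Closest pair: (-3.9, -10.8) and (13.9, 5.6), distance = 24.2033


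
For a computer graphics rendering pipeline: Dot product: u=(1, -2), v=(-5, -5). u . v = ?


u . v = u_x*v_x + u_y*v_y = 1*(-5) + (-2)*(-5)
= (-5) + 10 = 5

5


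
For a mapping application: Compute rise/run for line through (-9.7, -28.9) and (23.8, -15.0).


slope = (y2-y1)/(x2-x1) = ((-15)-(-28.9))/(23.8-(-9.7)) = 13.9/33.5 = 0.4149

0.4149


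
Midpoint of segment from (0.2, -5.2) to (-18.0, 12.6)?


M = ((0.2+(-18))/2, ((-5.2)+12.6)/2)
= (-8.9, 3.7)

(-8.9, 3.7)


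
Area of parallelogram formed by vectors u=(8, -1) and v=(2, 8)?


|u x v| = |8*8 - (-1)*2|
= |64 - (-2)| = 66

66


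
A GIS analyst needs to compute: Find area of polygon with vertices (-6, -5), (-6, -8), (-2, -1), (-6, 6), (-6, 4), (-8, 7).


Shoelace sum: ((-6)*(-8) - (-6)*(-5)) + ((-6)*(-1) - (-2)*(-8)) + ((-2)*6 - (-6)*(-1)) + ((-6)*4 - (-6)*6) + ((-6)*7 - (-8)*4) + ((-8)*(-5) - (-6)*7)
= 74
Area = |74|/2 = 37

37


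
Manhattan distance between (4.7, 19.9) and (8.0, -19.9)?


|4.7-8| + |19.9-(-19.9)| = 3.3 + 39.8 = 43.1

43.1


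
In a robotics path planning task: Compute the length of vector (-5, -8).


|u| = sqrt((-5)^2 + (-8)^2) = sqrt(89) = 9.434

9.434


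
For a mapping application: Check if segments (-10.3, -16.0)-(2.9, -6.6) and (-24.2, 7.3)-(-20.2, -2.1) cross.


Cross products: d1=37.46, d2=199.14, d3=438.22, d4=276.54
d1*d2 < 0 and d3*d4 < 0? no

No, they don't intersect


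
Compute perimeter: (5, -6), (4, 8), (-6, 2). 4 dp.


Sides: (5, -6)->(4, 8): sqrt(197) = 14.035669, (4, 8)->(-6, 2): sqrt(136) = 11.661904, (-6, 2)->(5, -6): sqrt(185) = 13.601471
Sum = 39.299044
Perimeter = 39.299

39.299


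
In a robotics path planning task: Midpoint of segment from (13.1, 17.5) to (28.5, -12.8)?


M = ((13.1+28.5)/2, (17.5+(-12.8))/2)
= (20.8, 2.35)

(20.8, 2.35)


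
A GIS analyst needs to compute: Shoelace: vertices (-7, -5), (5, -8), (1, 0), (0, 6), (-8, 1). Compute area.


Shoelace sum: ((-7)*(-8) - 5*(-5)) + (5*0 - 1*(-8)) + (1*6 - 0*0) + (0*1 - (-8)*6) + ((-8)*(-5) - (-7)*1)
= 190
Area = |190|/2 = 95

95


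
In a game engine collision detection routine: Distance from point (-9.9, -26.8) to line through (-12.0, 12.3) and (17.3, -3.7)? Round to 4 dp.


|cross product| = 1112.03
|line direction| = sqrt(1114.49) = 33.384
Distance = 1112.03/sqrt(1114.49) = 33.3103

33.3103


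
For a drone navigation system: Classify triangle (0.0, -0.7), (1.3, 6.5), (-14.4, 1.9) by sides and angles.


Side lengths squared: AB^2=53.53, BC^2=267.65, CA^2=214.12
Sorted: [53.53, 214.12, 267.65]
By sides: Scalene, By angles: Right

Scalene, Right


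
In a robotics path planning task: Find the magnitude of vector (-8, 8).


|u| = sqrt((-8)^2 + 8^2) = sqrt(128) = 11.3137

11.3137


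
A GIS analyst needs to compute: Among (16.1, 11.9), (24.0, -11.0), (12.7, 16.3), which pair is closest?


d(P0,P1) = 24.2244, d(P0,P2) = 5.5606, d(P1,P2) = 29.5462
Closest: P0 and P2

Closest pair: (16.1, 11.9) and (12.7, 16.3), distance = 5.5606


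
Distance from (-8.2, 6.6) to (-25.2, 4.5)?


dx=-17, dy=-2.1
d^2 = (-17)^2 + (-2.1)^2 = 293.41
d = sqrt(293.41) = 17.1292

17.1292


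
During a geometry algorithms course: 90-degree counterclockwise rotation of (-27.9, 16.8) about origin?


90° CCW: (x,y) -> (-y, x)
(-27.9,16.8) -> (-16.8, -27.9)

(-16.8, -27.9)


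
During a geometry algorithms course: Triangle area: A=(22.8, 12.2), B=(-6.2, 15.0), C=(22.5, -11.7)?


Area = |x_A(y_B-y_C) + x_B(y_C-y_A) + x_C(y_A-y_B)|/2
= |608.76 + 148.18 + (-63)|/2
= 693.94/2 = 346.97

346.97


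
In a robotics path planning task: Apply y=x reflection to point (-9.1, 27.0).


Reflection over y=x: (x,y) -> (y,x)
(-9.1, 27) -> (27, -9.1)

(27, -9.1)


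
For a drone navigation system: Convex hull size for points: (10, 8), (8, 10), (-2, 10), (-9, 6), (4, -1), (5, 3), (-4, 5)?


Convex hull vertices (CCW): (-9, 6), (4, -1), (10, 8), (8, 10), (-2, 10)
Count = 5

5


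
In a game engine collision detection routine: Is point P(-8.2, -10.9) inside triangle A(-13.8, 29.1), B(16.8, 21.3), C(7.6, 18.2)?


Cross products: AB x AP = -1180.32, BC x BP = 218.74, CA x CP = 794.96
All same sign? no

No, outside


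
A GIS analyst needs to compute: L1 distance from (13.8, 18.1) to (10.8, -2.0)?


|13.8-10.8| + |18.1-(-2)| = 3 + 20.1 = 23.1

23.1


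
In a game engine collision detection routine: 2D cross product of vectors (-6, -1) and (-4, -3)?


u x v = u_x*v_y - u_y*v_x = (-6)*(-3) - (-1)*(-4)
= 18 - 4 = 14

14


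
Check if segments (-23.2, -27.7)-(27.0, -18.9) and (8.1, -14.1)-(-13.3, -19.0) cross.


Cross products: d1=137.67, d2=195.33, d3=407.28, d4=349.62
d1*d2 < 0 and d3*d4 < 0? no

No, they don't intersect


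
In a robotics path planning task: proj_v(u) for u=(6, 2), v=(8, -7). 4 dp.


u.v = 34, |v| = sqrt(113) = 10.6301
Scalar projection = u.v / |v| = 34 / sqrt(113) = 3.1985

3.1985


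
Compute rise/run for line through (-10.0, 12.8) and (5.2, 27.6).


slope = (y2-y1)/(x2-x1) = (27.6-12.8)/(5.2-(-10)) = 14.8/15.2 = 0.9737

0.9737


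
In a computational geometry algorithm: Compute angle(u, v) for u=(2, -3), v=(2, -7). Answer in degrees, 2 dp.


u.v = 25, |u| = sqrt(13) = 3.6056, |v| = sqrt(53) = 7.2801
cos(theta) = u.v/(|u||v|) = 25/sqrt(689) = 0.952424
theta = acos(0.952424) = 17.74 degrees

17.74 degrees
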